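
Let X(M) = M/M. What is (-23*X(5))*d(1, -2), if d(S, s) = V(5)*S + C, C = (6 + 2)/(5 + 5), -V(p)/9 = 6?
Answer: 6118/5 ≈ 1223.6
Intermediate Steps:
V(p) = -54 (V(p) = -9*6 = -54)
C = ⅘ (C = 8/10 = 8*(⅒) = ⅘ ≈ 0.80000)
d(S, s) = ⅘ - 54*S (d(S, s) = -54*S + ⅘ = ⅘ - 54*S)
X(M) = 1
(-23*X(5))*d(1, -2) = (-23*1)*(⅘ - 54*1) = -23*(⅘ - 54) = -23*(-266/5) = 6118/5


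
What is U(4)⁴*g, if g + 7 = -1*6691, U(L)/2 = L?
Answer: -27435008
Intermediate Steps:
U(L) = 2*L
g = -6698 (g = -7 - 1*6691 = -7 - 6691 = -6698)
U(4)⁴*g = (2*4)⁴*(-6698) = 8⁴*(-6698) = 4096*(-6698) = -27435008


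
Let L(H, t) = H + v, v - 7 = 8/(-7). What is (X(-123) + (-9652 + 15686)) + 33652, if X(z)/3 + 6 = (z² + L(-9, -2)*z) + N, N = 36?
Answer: 604259/7 ≈ 86323.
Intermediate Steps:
v = 41/7 (v = 7 + 8/(-7) = 7 + 8*(-⅐) = 7 - 8/7 = 41/7 ≈ 5.8571)
L(H, t) = 41/7 + H (L(H, t) = H + 41/7 = 41/7 + H)
X(z) = 90 + 3*z² - 66*z/7 (X(z) = -18 + 3*((z² + (41/7 - 9)*z) + 36) = -18 + 3*((z² - 22*z/7) + 36) = -18 + 3*(36 + z² - 22*z/7) = -18 + (108 + 3*z² - 66*z/7) = 90 + 3*z² - 66*z/7)
(X(-123) + (-9652 + 15686)) + 33652 = ((90 + 3*(-123)² - 66/7*(-123)) + (-9652 + 15686)) + 33652 = ((90 + 3*15129 + 8118/7) + 6034) + 33652 = ((90 + 45387 + 8118/7) + 6034) + 33652 = (326457/7 + 6034) + 33652 = 368695/7 + 33652 = 604259/7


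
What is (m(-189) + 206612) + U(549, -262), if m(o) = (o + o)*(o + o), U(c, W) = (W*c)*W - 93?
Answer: 38034959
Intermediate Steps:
U(c, W) = -93 + c*W**2 (U(c, W) = c*W**2 - 93 = -93 + c*W**2)
m(o) = 4*o**2 (m(o) = (2*o)*(2*o) = 4*o**2)
(m(-189) + 206612) + U(549, -262) = (4*(-189)**2 + 206612) + (-93 + 549*(-262)**2) = (4*35721 + 206612) + (-93 + 549*68644) = (142884 + 206612) + (-93 + 37685556) = 349496 + 37685463 = 38034959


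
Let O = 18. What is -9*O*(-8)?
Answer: 1296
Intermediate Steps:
-9*O*(-8) = -9*18*(-8) = -162*(-8) = 1296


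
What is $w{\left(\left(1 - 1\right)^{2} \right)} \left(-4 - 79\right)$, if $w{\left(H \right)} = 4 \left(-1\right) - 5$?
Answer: $747$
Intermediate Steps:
$w{\left(H \right)} = -9$ ($w{\left(H \right)} = -4 - 5 = -9$)
$w{\left(\left(1 - 1\right)^{2} \right)} \left(-4 - 79\right) = - 9 \left(-4 - 79\right) = \left(-9\right) \left(-83\right) = 747$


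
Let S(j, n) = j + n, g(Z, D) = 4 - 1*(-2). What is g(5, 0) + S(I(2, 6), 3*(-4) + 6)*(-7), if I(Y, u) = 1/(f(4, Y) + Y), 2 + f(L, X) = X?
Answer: 89/2 ≈ 44.500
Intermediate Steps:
g(Z, D) = 6 (g(Z, D) = 4 + 2 = 6)
f(L, X) = -2 + X
I(Y, u) = 1/(-2 + 2*Y) (I(Y, u) = 1/((-2 + Y) + Y) = 1/(-2 + 2*Y))
g(5, 0) + S(I(2, 6), 3*(-4) + 6)*(-7) = 6 + (1/(2*(-1 + 2)) + (3*(-4) + 6))*(-7) = 6 + ((1/2)/1 + (-12 + 6))*(-7) = 6 + ((1/2)*1 - 6)*(-7) = 6 + (1/2 - 6)*(-7) = 6 - 11/2*(-7) = 6 + 77/2 = 89/2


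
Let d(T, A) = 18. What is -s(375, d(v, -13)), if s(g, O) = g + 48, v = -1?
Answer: -423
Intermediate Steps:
s(g, O) = 48 + g
-s(375, d(v, -13)) = -(48 + 375) = -1*423 = -423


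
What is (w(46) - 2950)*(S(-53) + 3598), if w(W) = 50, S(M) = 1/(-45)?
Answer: -93907220/9 ≈ -1.0434e+7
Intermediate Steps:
S(M) = -1/45
(w(46) - 2950)*(S(-53) + 3598) = (50 - 2950)*(-1/45 + 3598) = -2900*161909/45 = -93907220/9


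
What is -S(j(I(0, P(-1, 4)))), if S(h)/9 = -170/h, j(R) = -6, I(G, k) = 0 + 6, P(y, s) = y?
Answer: -255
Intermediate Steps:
I(G, k) = 6
S(h) = -1530/h (S(h) = 9*(-170/h) = -1530/h)
-S(j(I(0, P(-1, 4)))) = -(-1530)/(-6) = -(-1530)*(-1)/6 = -1*255 = -255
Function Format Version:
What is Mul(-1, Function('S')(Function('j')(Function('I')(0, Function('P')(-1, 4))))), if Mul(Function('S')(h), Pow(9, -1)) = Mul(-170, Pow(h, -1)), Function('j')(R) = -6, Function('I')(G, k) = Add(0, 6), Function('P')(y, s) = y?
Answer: -255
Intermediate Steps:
Function('I')(G, k) = 6
Function('S')(h) = Mul(-1530, Pow(h, -1)) (Function('S')(h) = Mul(9, Mul(-170, Pow(h, -1))) = Mul(-1530, Pow(h, -1)))
Mul(-1, Function('S')(Function('j')(Function('I')(0, Function('P')(-1, 4))))) = Mul(-1, Mul(-1530, Pow(-6, -1))) = Mul(-1, Mul(-1530, Rational(-1, 6))) = Mul(-1, 255) = -255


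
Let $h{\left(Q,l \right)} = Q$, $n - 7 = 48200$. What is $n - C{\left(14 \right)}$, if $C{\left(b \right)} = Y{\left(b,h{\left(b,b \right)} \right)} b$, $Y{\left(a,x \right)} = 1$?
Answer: $48193$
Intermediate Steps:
$n = 48207$ ($n = 7 + 48200 = 48207$)
$C{\left(b \right)} = b$ ($C{\left(b \right)} = 1 b = b$)
$n - C{\left(14 \right)} = 48207 - 14 = 48193$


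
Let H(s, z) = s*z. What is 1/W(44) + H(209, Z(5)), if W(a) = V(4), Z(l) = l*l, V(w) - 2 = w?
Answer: 31351/6 ≈ 5225.2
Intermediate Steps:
V(w) = 2 + w
Z(l) = l²
W(a) = 6 (W(a) = 2 + 4 = 6)
1/W(44) + H(209, Z(5)) = 1/6 + 209*5² = ⅙ + 209*25 = ⅙ + 5225 = 31351/6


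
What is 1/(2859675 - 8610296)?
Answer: -1/5750621 ≈ -1.7389e-7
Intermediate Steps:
1/(2859675 - 8610296) = 1/(-5750621) = -1/5750621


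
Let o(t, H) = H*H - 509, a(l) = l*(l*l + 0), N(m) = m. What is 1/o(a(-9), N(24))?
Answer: 1/67 ≈ 0.014925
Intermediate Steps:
a(l) = l³ (a(l) = l*(l² + 0) = l*l² = l³)
o(t, H) = -509 + H² (o(t, H) = H² - 509 = -509 + H²)
1/o(a(-9), N(24)) = 1/(-509 + 24²) = 1/(-509 + 576) = 1/67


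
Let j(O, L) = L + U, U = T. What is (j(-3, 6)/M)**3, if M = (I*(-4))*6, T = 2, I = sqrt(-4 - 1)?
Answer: -I*sqrt(5)/675 ≈ -0.0033127*I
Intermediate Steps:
I = I*sqrt(5) (I = sqrt(-5) = I*sqrt(5) ≈ 2.2361*I)
U = 2
M = -24*I*sqrt(5) (M = ((I*sqrt(5))*(-4))*6 = -4*I*sqrt(5)*6 = -24*I*sqrt(5) ≈ -53.666*I)
j(O, L) = 2 + L (j(O, L) = L + 2 = 2 + L)
(j(-3, 6)/M)**3 = ((2 + 6)/((-24*I*sqrt(5))))**3 = (8*(I*sqrt(5)/120))**3 = (I*sqrt(5)/15)**3 = -I*sqrt(5)/675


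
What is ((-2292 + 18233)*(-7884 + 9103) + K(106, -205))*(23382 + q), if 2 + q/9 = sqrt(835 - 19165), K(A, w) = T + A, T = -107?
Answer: 454011070392 + 174888702*I*sqrt(18330) ≈ 4.5401e+11 + 2.3678e+10*I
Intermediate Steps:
K(A, w) = -107 + A
q = -18 + 9*I*sqrt(18330) (q = -18 + 9*sqrt(835 - 19165) = -18 + 9*sqrt(-18330) = -18 + 9*(I*sqrt(18330)) = -18 + 9*I*sqrt(18330) ≈ -18.0 + 1218.5*I)
((-2292 + 18233)*(-7884 + 9103) + K(106, -205))*(23382 + q) = ((-2292 + 18233)*(-7884 + 9103) + (-107 + 106))*(23382 + (-18 + 9*I*sqrt(18330))) = (15941*1219 - 1)*(23364 + 9*I*sqrt(18330)) = (19432079 - 1)*(23364 + 9*I*sqrt(18330)) = 19432078*(23364 + 9*I*sqrt(18330)) = 454011070392 + 174888702*I*sqrt(18330)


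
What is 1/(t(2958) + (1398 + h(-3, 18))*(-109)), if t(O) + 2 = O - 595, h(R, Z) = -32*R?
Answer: -1/160485 ≈ -6.2311e-6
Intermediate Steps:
t(O) = -597 + O (t(O) = -2 + (O - 595) = -2 + (-595 + O) = -597 + O)
1/(t(2958) + (1398 + h(-3, 18))*(-109)) = 1/((-597 + 2958) + (1398 - 32*(-3))*(-109)) = 1/(2361 + (1398 + 96)*(-109)) = 1/(2361 + 1494*(-109)) = 1/(2361 - 162846) = 1/(-160485) = -1/160485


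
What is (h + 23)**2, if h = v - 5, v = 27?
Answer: 2025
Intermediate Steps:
h = 22 (h = 27 - 5 = 22)
(h + 23)**2 = (22 + 23)**2 = 45**2 = 2025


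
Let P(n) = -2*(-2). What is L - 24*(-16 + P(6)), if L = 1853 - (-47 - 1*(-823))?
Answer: 1365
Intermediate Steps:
P(n) = 4
L = 1077 (L = 1853 - (-47 + 823) = 1853 - 1*776 = 1853 - 776 = 1077)
L - 24*(-16 + P(6)) = 1077 - 24*(-16 + 4) = 1077 - 24*(-12) = 1077 - 1*(-288) = 1077 + 288 = 1365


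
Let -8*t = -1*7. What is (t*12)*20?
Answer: 210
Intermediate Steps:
t = 7/8 (t = -(-1)*7/8 = -⅛*(-7) = 7/8 ≈ 0.87500)
(t*12)*20 = ((7/8)*12)*20 = (21/2)*20 = 210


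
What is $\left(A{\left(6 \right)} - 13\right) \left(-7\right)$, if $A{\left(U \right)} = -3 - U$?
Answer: $154$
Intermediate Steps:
$\left(A{\left(6 \right)} - 13\right) \left(-7\right) = \left(\left(-3 - 6\right) - 13\right) \left(-7\right) = \left(-9 - 13\right) \left(-7\right) = \left(-22\right) \left(-7\right) = 154$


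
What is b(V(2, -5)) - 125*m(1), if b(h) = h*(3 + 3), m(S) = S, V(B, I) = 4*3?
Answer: -53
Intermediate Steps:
V(B, I) = 12
b(h) = 6*h (b(h) = h*6 = 6*h)
b(V(2, -5)) - 125*m(1) = 6*12 - 125*1 = 72 - 125 = -53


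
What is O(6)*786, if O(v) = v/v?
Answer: 786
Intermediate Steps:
O(v) = 1
O(6)*786 = 1*786 = 786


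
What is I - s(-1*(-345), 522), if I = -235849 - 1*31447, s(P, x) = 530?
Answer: -267826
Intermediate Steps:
I = -267296 (I = -235849 - 31447 = -267296)
I - s(-1*(-345), 522) = -267296 - 1*530 = -267296 - 530 = -267826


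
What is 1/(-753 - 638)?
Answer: -1/1391 ≈ -0.00071891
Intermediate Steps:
1/(-753 - 638) = 1/(-1391) = -1/1391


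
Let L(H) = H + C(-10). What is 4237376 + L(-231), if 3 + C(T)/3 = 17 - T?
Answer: 4237217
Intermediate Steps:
C(T) = 42 - 3*T (C(T) = -9 + 3*(17 - T) = -9 + (51 - 3*T) = 42 - 3*T)
L(H) = 72 + H (L(H) = H + (42 - 3*(-10)) = H + (42 + 30) = H + 72 = 72 + H)
4237376 + L(-231) = 4237376 + (72 - 231) = 4237376 - 159 = 4237217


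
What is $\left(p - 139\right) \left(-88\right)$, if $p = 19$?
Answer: $10560$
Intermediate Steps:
$\left(p - 139\right) \left(-88\right) = \left(19 - 139\right) \left(-88\right) = \left(-120\right) \left(-88\right) = 10560$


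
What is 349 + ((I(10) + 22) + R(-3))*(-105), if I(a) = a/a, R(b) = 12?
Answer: -3326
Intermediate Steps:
I(a) = 1
349 + ((I(10) + 22) + R(-3))*(-105) = 349 + ((1 + 22) + 12)*(-105) = 349 + (23 + 12)*(-105) = 349 + 35*(-105) = 349 - 3675 = -3326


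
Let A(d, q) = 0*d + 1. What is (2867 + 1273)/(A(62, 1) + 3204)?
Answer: 828/641 ≈ 1.2917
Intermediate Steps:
A(d, q) = 1 (A(d, q) = 0 + 1 = 1)
(2867 + 1273)/(A(62, 1) + 3204) = (2867 + 1273)/(1 + 3204) = 4140/3205 = 4140*(1/3205) = 828/641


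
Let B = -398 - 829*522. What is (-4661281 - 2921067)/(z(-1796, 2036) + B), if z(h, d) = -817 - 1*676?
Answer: 7582348/434629 ≈ 17.446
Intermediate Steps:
z(h, d) = -1493 (z(h, d) = -817 - 676 = -1493)
B = -433136 (B = -398 - 432738 = -433136)
(-4661281 - 2921067)/(z(-1796, 2036) + B) = (-4661281 - 2921067)/(-1493 - 433136) = -7582348/(-434629) = -7582348*(-1/434629) = 7582348/434629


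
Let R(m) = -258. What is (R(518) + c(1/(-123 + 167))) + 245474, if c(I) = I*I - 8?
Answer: 474722689/1936 ≈ 2.4521e+5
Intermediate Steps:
c(I) = -8 + I**2 (c(I) = I**2 - 8 = -8 + I**2)
(R(518) + c(1/(-123 + 167))) + 245474 = (-258 + (-8 + (1/(-123 + 167))**2)) + 245474 = (-258 + (-8 + (1/44)**2)) + 245474 = (-258 + (-8 + 1/1936)) + 245474 = (-258 - 15487/1936) + 245474 = -514975/1936 + 245474 = 474722689/1936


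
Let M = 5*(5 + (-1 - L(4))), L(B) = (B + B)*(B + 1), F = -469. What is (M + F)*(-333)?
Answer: 216117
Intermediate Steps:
L(B) = 2*B*(1 + B) (L(B) = (2*B)*(1 + B) = 2*B*(1 + B))
M = -180 (M = 5*(5 + (-1 - 2*4*(1 + 4))) = 5*(5 + (-1 - 2*4*5)) = 5*(5 + (-1 - 1*40)) = 5*(5 + (-1 - 40)) = 5*(5 - 41) = 5*(-36) = -180)
(M + F)*(-333) = (-180 - 469)*(-333) = -649*(-333) = 216117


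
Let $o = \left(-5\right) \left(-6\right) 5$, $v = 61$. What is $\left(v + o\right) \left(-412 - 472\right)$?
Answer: $-186524$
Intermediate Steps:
$o = 150$ ($o = 30 \cdot 5 = 150$)
$\left(v + o\right) \left(-412 - 472\right) = \left(61 + 150\right) \left(-412 - 472\right) = 211 \left(-884\right) = -186524$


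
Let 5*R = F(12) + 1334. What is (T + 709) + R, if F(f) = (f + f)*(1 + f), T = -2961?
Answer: -9614/5 ≈ -1922.8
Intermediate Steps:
F(f) = 2*f*(1 + f) (F(f) = (2*f)*(1 + f) = 2*f*(1 + f))
R = 1646/5 (R = (2*12*(1 + 12) + 1334)/5 = (2*12*13 + 1334)/5 = (312 + 1334)/5 = (⅕)*1646 = 1646/5 ≈ 329.20)
(T + 709) + R = (-2961 + 709) + 1646/5 = -2252 + 1646/5 = -9614/5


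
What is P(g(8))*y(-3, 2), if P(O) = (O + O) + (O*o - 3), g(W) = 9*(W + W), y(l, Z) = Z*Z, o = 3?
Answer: 2868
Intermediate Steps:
y(l, Z) = Z²
g(W) = 18*W (g(W) = 9*(2*W) = 18*W)
P(O) = -3 + 5*O (P(O) = (O + O) + (O*3 - 3) = 2*O + (3*O - 3) = 2*O + (-3 + 3*O) = -3 + 5*O)
P(g(8))*y(-3, 2) = (-3 + 5*(18*8))*2² = (-3 + 5*144)*4 = (-3 + 720)*4 = 717*4 = 2868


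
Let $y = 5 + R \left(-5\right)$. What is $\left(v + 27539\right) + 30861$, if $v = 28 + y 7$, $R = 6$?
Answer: $58253$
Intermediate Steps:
$y = -25$ ($y = 5 + 6 \left(-5\right) = 5 - 30 = -25$)
$v = -147$ ($v = 28 - 175 = -147$)
$\left(v + 27539\right) + 30861 = \left(-147 + 27539\right) + 30861 = 27392 + 30861 = 58253$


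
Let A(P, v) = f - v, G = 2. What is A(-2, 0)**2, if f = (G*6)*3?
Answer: 1296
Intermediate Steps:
f = 36 (f = (2*6)*3 = 12*3 = 36)
A(P, v) = 36 - v
A(-2, 0)**2 = (36 - 1*0)**2 = (36 + 0)**2 = 36**2 = 1296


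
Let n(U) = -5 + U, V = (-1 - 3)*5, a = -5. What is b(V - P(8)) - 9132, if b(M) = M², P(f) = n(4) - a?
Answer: -8556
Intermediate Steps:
V = -20 (V = -4*5 = -20)
P(f) = 4 (P(f) = (-5 + 4) - 1*(-5) = -1 + 5 = 4)
b(V - P(8)) - 9132 = (-20 - 1*4)² - 9132 = (-20 - 4)² - 9132 = (-24)² - 9132 = 576 - 9132 = -8556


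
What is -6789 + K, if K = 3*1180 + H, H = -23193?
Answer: -26442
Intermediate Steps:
K = -19653 (K = 3*1180 - 23193 = 3540 - 23193 = -19653)
-6789 + K = -6789 - 19653 = -26442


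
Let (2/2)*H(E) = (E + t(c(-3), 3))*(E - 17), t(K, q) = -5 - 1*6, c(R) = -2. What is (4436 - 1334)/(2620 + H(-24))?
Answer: 3102/4055 ≈ 0.76498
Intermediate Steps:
t(K, q) = -11 (t(K, q) = -5 - 6 = -11)
H(E) = (-17 + E)*(-11 + E) (H(E) = (E - 11)*(E - 17) = (-11 + E)*(-17 + E) = (-17 + E)*(-11 + E))
(4436 - 1334)/(2620 + H(-24)) = (4436 - 1334)/(2620 + (187 + (-24)² - 28*(-24))) = 3102/(2620 + (187 + 576 + 672)) = 3102/(2620 + 1435) = 3102/4055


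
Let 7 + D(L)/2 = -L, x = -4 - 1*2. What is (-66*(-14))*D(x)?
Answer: -1848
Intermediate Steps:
x = -6 (x = -4 - 2 = -6)
D(L) = -14 - 2*L (D(L) = -14 + 2*(-L) = -14 - 2*L)
(-66*(-14))*D(x) = (-66*(-14))*(-14 - 2*(-6)) = 924*(-14 + 12) = 924*(-2) = -1848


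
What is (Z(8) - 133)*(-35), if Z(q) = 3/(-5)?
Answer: 4676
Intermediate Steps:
Z(q) = -⅗ (Z(q) = 3*(-⅕) = -⅗)
(Z(8) - 133)*(-35) = (-⅗ - 133)*(-35) = -668/5*(-35) = 4676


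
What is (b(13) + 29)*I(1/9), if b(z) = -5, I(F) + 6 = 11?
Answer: 120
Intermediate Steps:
I(F) = 5 (I(F) = -6 + 11 = 5)
(b(13) + 29)*I(1/9) = (-5 + 29)*5 = 24*5 = 120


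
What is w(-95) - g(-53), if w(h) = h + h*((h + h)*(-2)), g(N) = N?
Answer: -36142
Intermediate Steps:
w(h) = h - 4*h² (w(h) = h + h*((2*h)*(-2)) = h + h*(-4*h) = h - 4*h²)
w(-95) - g(-53) = -95*(1 - 4*(-95)) - 1*(-53) = -95*(1 + 380) + 53 = -95*381 + 53 = -36195 + 53 = -36142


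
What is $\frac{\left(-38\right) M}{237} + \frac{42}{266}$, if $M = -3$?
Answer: $\frac{959}{1501} \approx 0.63891$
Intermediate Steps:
$\frac{\left(-38\right) M}{237} + \frac{42}{266} = \frac{\left(-38\right) \left(-3\right)}{237} + \frac{42}{266} = 114 \cdot \frac{1}{237} + 42 \cdot \frac{1}{266} = \frac{38}{79} + \frac{3}{19} = \frac{959}{1501}$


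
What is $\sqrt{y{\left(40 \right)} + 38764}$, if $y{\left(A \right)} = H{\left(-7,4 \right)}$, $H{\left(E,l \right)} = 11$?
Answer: $5 \sqrt{1551} \approx 196.91$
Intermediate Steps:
$y{\left(A \right)} = 11$
$\sqrt{y{\left(40 \right)} + 38764} = \sqrt{11 + 38764} = \sqrt{38775} = 5 \sqrt{1551}$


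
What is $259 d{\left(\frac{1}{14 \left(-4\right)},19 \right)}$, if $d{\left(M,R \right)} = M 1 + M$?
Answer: $- \frac{37}{4} \approx -9.25$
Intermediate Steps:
$d{\left(M,R \right)} = 2 M$ ($d{\left(M,R \right)} = M + M = 2 M$)
$259 d{\left(\frac{1}{14 \left(-4\right)},19 \right)} = 259 \frac{2}{14 \left(-4\right)} = 259 \frac{2}{-56} = 259 \cdot 2 \left(- \frac{1}{56}\right) = 259 \left(- \frac{1}{28}\right) = - \frac{37}{4}$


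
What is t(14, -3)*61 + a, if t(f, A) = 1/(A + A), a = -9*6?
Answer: -385/6 ≈ -64.167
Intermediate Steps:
a = -54
t(f, A) = 1/(2*A)
t(14, -3)*61 + a = ((½)/(-3))*61 - 54 = ((½)*(-⅓))*61 - 54 = -⅙*61 - 54 = -61/6 - 54 = -385/6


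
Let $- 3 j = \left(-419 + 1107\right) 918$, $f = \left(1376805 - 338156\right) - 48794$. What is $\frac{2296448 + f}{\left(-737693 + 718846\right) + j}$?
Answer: $- \frac{3286303}{229375} \approx -14.327$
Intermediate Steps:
$f = 989855$ ($f = 1038649 - 48794 = 989855$)
$j = -210528$ ($j = - \frac{\left(-419 + 1107\right) 918}{3} = - \frac{688 \cdot 918}{3} = \left(- \frac{1}{3}\right) 631584 = -210528$)
$\frac{2296448 + f}{\left(-737693 + 718846\right) + j} = \frac{2296448 + 989855}{\left(-737693 + 718846\right) - 210528} = \frac{3286303}{-18847 - 210528} = \frac{3286303}{-229375} = 3286303 \left(- \frac{1}{229375}\right) = - \frac{3286303}{229375}$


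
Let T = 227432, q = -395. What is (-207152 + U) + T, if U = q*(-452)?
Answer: 198820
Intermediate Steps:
U = 178540 (U = -395*(-452) = 178540)
(-207152 + U) + T = (-207152 + 178540) + 227432 = -28612 + 227432 = 198820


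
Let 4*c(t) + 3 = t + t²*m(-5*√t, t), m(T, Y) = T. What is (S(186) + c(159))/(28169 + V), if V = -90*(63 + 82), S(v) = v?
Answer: 225/15119 - 126405*√159/60476 ≈ -26.341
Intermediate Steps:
V = -13050 (V = -90*145 = -13050)
c(t) = -¾ - 5*t^(5/2)/4 + t/4 (c(t) = -¾ + (t + t²*(-5*√t))/4 = -¾ + (t - 5*t^(5/2))/4 = -¾ + (-5*t^(5/2)/4 + t/4) = -¾ - 5*t^(5/2)/4 + t/4)
(S(186) + c(159))/(28169 + V) = (186 + (-¾ - 126405*√159/4 + (¼)*159))/(28169 - 13050) = (186 + (-¾ - 126405*√159/4 + 159/4))/15119 = (186 + (-¾ - 126405*√159/4 + 159/4))*(1/15119) = (186 + (39 - 126405*√159/4))*(1/15119) = (225 - 126405*√159/4)*(1/15119) = 225/15119 - 126405*√159/60476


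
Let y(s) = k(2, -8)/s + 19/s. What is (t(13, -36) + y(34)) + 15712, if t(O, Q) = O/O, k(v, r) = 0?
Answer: 534261/34 ≈ 15714.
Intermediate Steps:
y(s) = 19/s (y(s) = 0/s + 19/s = 0 + 19/s = 19/s)
t(O, Q) = 1
(t(13, -36) + y(34)) + 15712 = (1 + 19/34) + 15712 = 53/34 + 15712 = 534261/34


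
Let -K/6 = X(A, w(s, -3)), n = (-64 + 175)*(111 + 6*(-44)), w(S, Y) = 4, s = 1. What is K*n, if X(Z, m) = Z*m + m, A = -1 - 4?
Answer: -1630368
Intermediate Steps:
A = -5
n = -16983 (n = 111*(111 - 264) = 111*(-153) = -16983)
X(Z, m) = m + Z*m
K = 96 (K = -24*(1 - 5) = -24*(-4) = -6*(-16) = 96)
K*n = 96*(-16983) = -1630368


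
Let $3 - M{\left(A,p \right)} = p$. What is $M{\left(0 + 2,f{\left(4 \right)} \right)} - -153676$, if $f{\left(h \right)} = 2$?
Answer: $153677$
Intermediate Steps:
$M{\left(A,p \right)} = 3 - p$
$M{\left(0 + 2,f{\left(4 \right)} \right)} - -153676 = \left(3 - 2\right) - -153676 = \left(3 - 2\right) + 153676 = 1 + 153676 = 153677$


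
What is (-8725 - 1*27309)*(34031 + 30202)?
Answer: -2314571922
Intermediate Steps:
(-8725 - 1*27309)*(34031 + 30202) = (-8725 - 27309)*64233 = -36034*64233 = -2314571922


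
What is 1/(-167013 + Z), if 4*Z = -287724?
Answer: -1/238944 ≈ -4.1851e-6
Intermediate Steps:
Z = -71931 (Z = (¼)*(-287724) = -71931)
1/(-167013 + Z) = 1/(-167013 - 71931) = 1/(-238944) = -1/238944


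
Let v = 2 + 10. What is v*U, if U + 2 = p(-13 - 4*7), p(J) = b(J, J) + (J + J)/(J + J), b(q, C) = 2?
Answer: 12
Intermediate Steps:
v = 12
p(J) = 3 (p(J) = 2 + (J + J)/(J + J) = 2 + (2*J)/((2*J)) = 2 + (2*J)*(1/(2*J)) = 2 + 1 = 3)
U = 1 (U = -2 + 3 = 1)
v*U = 12*1 = 12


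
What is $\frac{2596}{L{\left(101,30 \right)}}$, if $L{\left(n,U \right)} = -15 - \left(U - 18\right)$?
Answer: $- \frac{2596}{27} \approx -96.148$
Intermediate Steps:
$L{\left(n,U \right)} = 3 - U$ ($L{\left(n,U \right)} = -15 - \left(U - 18\right) = -15 - \left(-18 + U\right) = 3 - U$)
$\frac{2596}{L{\left(101,30 \right)}} = \frac{2596}{3 - 30} = \frac{2596}{-27} = 2596 \left(- \frac{1}{27}\right) = - \frac{2596}{27}$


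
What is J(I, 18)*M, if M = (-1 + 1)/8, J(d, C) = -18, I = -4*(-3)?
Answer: 0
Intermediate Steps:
I = 12
M = 0 (M = 0*(⅛) = 0)
J(I, 18)*M = -18*0 = 0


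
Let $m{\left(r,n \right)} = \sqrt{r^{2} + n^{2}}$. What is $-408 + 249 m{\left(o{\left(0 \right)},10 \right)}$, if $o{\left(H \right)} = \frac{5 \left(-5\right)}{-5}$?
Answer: $-408 + 1245 \sqrt{5} \approx 2375.9$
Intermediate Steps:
$o{\left(H \right)} = 5$ ($o{\left(H \right)} = \left(-25\right) \left(- \frac{1}{5}\right) = 5$)
$m{\left(r,n \right)} = \sqrt{n^{2} + r^{2}}$
$-408 + 249 m{\left(o{\left(0 \right)},10 \right)} = -408 + 249 \sqrt{10^{2} + 5^{2}} = -408 + 249 \sqrt{100 + 25} = -408 + 249 \sqrt{125} = -408 + 249 \cdot 5 \sqrt{5} = -408 + 1245 \sqrt{5}$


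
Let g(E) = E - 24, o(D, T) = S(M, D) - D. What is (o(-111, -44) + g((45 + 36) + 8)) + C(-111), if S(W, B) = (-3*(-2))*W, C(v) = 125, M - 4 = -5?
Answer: 295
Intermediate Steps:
M = -1 (M = 4 - 5 = -1)
S(W, B) = 6*W
o(D, T) = -6 - D (o(D, T) = 6*(-1) - D = -6 - D)
g(E) = -24 + E
(o(-111, -44) + g((45 + 36) + 8)) + C(-111) = ((-6 - 1*(-111)) + (-24 + ((45 + 36) + 8))) + 125 = ((-6 + 111) + (-24 + (81 + 8))) + 125 = (105 + (-24 + 89)) + 125 = (105 + 65) + 125 = 170 + 125 = 295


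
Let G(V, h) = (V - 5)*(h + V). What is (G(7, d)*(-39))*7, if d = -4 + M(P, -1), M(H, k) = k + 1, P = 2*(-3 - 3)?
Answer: -1638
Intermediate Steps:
P = -12 (P = 2*(-6) = -12)
M(H, k) = 1 + k
d = -4 (d = -4 + (1 - 1) = -4 + 0 = -4)
G(V, h) = (-5 + V)*(V + h)
(G(7, d)*(-39))*7 = ((7² - 5*7 - 5*(-4) + 7*(-4))*(-39))*7 = ((49 - 35 + 20 - 28)*(-39))*7 = (6*(-39))*7 = -234*7 = -1638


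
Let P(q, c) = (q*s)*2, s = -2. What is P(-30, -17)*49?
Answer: 5880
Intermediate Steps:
P(q, c) = -4*q (P(q, c) = (q*(-2))*2 = -2*q*2 = -4*q)
P(-30, -17)*49 = -4*(-30)*49 = 120*49 = 5880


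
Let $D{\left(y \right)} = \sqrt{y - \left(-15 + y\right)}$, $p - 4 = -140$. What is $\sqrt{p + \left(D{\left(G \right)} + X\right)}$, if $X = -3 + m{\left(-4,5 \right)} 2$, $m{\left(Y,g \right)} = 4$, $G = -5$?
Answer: $\sqrt{-131 + \sqrt{15}} \approx 11.275 i$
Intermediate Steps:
$p = -136$ ($p = 4 - 140 = -136$)
$D{\left(y \right)} = \sqrt{15}$
$X = 5$ ($X = -3 + 4 \cdot 2 = -3 + 8 = 5$)
$\sqrt{p + \left(D{\left(G \right)} + X\right)} = \sqrt{-136 + \left(\sqrt{15} + 5\right)} = \sqrt{-136 + \left(5 + \sqrt{15}\right)} = \sqrt{-131 + \sqrt{15}}$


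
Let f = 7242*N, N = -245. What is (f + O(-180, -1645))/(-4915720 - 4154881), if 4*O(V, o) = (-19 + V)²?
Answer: 7057559/36282404 ≈ 0.19452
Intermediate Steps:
O(V, o) = (-19 + V)²/4
f = -1774290 (f = 7242*(-245) = -1774290)
(f + O(-180, -1645))/(-4915720 - 4154881) = (-1774290 + (-19 - 180)²/4)/(-4915720 - 4154881) = (-1774290 + (¼)*(-199)²)/(-9070601) = (-1774290 + (¼)*39601)*(-1/9070601) = (-1774290 + 39601/4)*(-1/9070601) = -7057559/4*(-1/9070601) = 7057559/36282404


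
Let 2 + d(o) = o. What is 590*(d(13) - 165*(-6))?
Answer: 590590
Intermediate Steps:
d(o) = -2 + o
590*(d(13) - 165*(-6)) = 590*((-2 + 13) - 165*(-6)) = 590*(11 + 990) = 590*1001 = 590590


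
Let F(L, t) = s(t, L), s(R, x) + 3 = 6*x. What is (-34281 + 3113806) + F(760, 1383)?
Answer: 3084082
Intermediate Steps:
s(R, x) = -3 + 6*x
F(L, t) = -3 + 6*L
(-34281 + 3113806) + F(760, 1383) = (-34281 + 3113806) + (-3 + 6*760) = 3079525 + (-3 + 4560) = 3079525 + 4557 = 3084082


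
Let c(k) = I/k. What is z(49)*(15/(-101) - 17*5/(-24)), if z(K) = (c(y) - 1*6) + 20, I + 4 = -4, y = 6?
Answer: 156275/3636 ≈ 42.980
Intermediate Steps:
I = -8 (I = -4 - 4 = -8)
c(k) = -8/k
z(K) = 38/3 (z(K) = (-8/6 - 1*6) + 20 = (-8*⅙ - 6) + 20 = (-4/3 - 6) + 20 = -22/3 + 20 = 38/3)
z(49)*(15/(-101) - 17*5/(-24)) = 38*(15/(-101) - 17*5/(-24))/3 = 38*(15*(-1/101) - 85*(-1/24))/3 = 38*(-15/101 + 85/24)/3 = (38/3)*(8225/2424) = 156275/3636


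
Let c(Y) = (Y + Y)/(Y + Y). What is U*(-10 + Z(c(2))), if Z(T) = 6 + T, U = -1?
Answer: 3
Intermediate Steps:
c(Y) = 1 (c(Y) = (2*Y)/((2*Y)) = (2*Y)*(1/(2*Y)) = 1)
U*(-10 + Z(c(2))) = -(-10 + (6 + 1)) = -(-10 + 7) = -1*(-3) = 3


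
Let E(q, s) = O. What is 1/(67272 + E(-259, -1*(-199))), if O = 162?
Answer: 1/67434 ≈ 1.4829e-5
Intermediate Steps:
E(q, s) = 162
1/(67272 + E(-259, -1*(-199))) = 1/(67272 + 162) = 1/67434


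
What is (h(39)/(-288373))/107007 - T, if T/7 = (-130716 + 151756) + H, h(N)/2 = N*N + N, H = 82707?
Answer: -7469974454490013/10285976537 ≈ -7.2623e+5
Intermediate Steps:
h(N) = 2*N + 2*N² (h(N) = 2*(N*N + N) = 2*(N² + N) = 2*(N + N²) = 2*N + 2*N²)
T = 726229 (T = 7*((-130716 + 151756) + 82707) = 7*(21040 + 82707) = 7*103747 = 726229)
(h(39)/(-288373))/107007 - T = ((2*39*(1 + 39))/(-288373))/107007 - 1*726229 = ((2*39*40)*(-1/288373))*(1/107007) - 726229 = (3120*(-1/288373))*(1/107007) - 726229 = -3120/288373*1/107007 - 726229 = -1040/10285976537 - 726229 = -7469974454490013/10285976537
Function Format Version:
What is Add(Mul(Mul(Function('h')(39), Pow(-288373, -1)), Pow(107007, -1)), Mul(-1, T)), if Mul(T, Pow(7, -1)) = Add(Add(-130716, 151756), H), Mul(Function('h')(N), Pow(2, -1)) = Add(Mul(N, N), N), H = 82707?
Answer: Rational(-7469974454490013, 10285976537) ≈ -7.2623e+5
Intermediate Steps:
Function('h')(N) = Add(Mul(2, N), Mul(2, Pow(N, 2))) (Function('h')(N) = Mul(2, Add(Mul(N, N), N)) = Mul(2, Add(Pow(N, 2), N)) = Mul(2, Add(N, Pow(N, 2))) = Add(Mul(2, N), Mul(2, Pow(N, 2))))
T = 726229 (T = Mul(7, Add(Add(-130716, 151756), 82707)) = Mul(7, Add(21040, 82707)) = Mul(7, 103747) = 726229)
Add(Mul(Mul(Function('h')(39), Pow(-288373, -1)), Pow(107007, -1)), Mul(-1, T)) = Add(Mul(Mul(Mul(2, 39, Add(1, 39)), Pow(-288373, -1)), Pow(107007, -1)), Mul(-1, 726229)) = Add(Mul(Mul(Mul(2, 39, 40), Rational(-1, 288373)), Rational(1, 107007)), -726229) = Add(Mul(Mul(3120, Rational(-1, 288373)), Rational(1, 107007)), -726229) = Add(Mul(Rational(-3120, 288373), Rational(1, 107007)), -726229) = Add(Rational(-1040, 10285976537), -726229) = Rational(-7469974454490013, 10285976537)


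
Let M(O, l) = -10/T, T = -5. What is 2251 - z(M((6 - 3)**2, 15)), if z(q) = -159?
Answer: 2410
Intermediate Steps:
M(O, l) = 2 (M(O, l) = -10/(-5) = -10*(-1/5) = 2)
2251 - z(M((6 - 3)**2, 15)) = 2251 - 1*(-159) = 2251 + 159 = 2410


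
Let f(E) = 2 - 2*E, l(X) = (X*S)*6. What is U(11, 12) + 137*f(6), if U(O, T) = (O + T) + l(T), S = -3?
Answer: -1563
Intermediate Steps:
l(X) = -18*X (l(X) = (X*(-3))*6 = -3*X*6 = -18*X)
U(O, T) = O - 17*T (U(O, T) = (O + T) - 18*T = O - 17*T)
U(11, 12) + 137*f(6) = (11 - 17*12) + 137*(2 - 2*6) = (11 - 204) + 137*(2 - 12) = -193 + 137*(-10) = -193 - 1370 = -1563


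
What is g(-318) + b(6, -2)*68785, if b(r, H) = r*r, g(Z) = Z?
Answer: 2475942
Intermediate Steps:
b(r, H) = r**2
g(-318) + b(6, -2)*68785 = -318 + 6**2*68785 = -318 + 36*68785 = -318 + 2476260 = 2475942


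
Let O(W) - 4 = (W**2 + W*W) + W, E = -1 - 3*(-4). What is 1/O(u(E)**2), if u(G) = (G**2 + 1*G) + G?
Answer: 1/836343655 ≈ 1.1957e-9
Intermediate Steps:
E = 11 (E = -1 + 12 = 11)
u(G) = G**2 + 2*G (u(G) = (G**2 + G) + G = (G + G**2) + G = G**2 + 2*G)
O(W) = 4 + W + 2*W**2 (O(W) = 4 + ((W**2 + W*W) + W) = 4 + ((W**2 + W**2) + W) = 4 + (2*W**2 + W) = 4 + (W + 2*W**2) = 4 + W + 2*W**2)
1/O(u(E)**2) = 1/(4 + (11*(2 + 11))**2 + 2*((11*(2 + 11))**2)**2) = 1/(4 + (11*13)**2 + 2*((11*13)**2)**2) = 1/(4 + 143**2 + 2*(143**2)**2) = 1/(4 + 20449 + 2*20449**2) = 1/(4 + 20449 + 2*418161601) = 1/(4 + 20449 + 836323202) = 1/836343655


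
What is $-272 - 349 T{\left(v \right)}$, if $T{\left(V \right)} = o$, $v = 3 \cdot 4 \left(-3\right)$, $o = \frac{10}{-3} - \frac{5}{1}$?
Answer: $\frac{7909}{3} \approx 2636.3$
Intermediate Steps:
$o = - \frac{25}{3}$ ($o = 10 \left(- \frac{1}{3}\right) - 5 = - \frac{10}{3} - 5 = - \frac{25}{3} \approx -8.3333$)
$v = -36$ ($v = 3 \left(-12\right) = -36$)
$T{\left(V \right)} = - \frac{25}{3}$
$-272 - 349 T{\left(v \right)} = -272 - - \frac{8725}{3} = -272 + \frac{8725}{3} = \frac{7909}{3}$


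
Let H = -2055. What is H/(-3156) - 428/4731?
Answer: 2790479/4977012 ≈ 0.56067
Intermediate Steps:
H/(-3156) - 428/4731 = -2055/(-3156) - 428/4731 = -2055*(-1/3156) - 428*1/4731 = 685/1052 - 428/4731 = 2790479/4977012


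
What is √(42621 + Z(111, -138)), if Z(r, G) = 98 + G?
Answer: 7*√869 ≈ 206.35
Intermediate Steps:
√(42621 + Z(111, -138)) = √(42621 + (98 - 138)) = √(42621 - 40) = √42581 = 7*√869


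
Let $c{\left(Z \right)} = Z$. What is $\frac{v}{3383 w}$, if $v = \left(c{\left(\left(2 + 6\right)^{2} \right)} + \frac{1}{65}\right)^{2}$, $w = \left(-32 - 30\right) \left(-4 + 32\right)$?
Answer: $- \frac{17313921}{24812951800} \approx -0.00069778$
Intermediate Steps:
$w = -1736$ ($w = \left(-62\right) 28 = -1736$)
$v = \frac{17313921}{4225}$ ($v = \left(\left(2 + 6\right)^{2} + \frac{1}{65}\right)^{2} = \left(8^{2} + \frac{1}{65}\right)^{2} = \left(64 + \frac{1}{65}\right)^{2} = \left(\frac{4161}{65}\right)^{2} = \frac{17313921}{4225} \approx 4098.0$)
$\frac{v}{3383 w} = \frac{17313921}{4225 \cdot 3383 \left(-1736\right)} = \frac{17313921}{4225 \left(-5872888\right)} = \frac{17313921}{4225} \left(- \frac{1}{5872888}\right) = - \frac{17313921}{24812951800}$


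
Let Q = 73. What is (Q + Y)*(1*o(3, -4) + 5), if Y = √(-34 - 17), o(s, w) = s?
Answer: 584 + 8*I*√51 ≈ 584.0 + 57.131*I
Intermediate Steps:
Y = I*√51 (Y = √(-51) = I*√51 ≈ 7.1414*I)
(Q + Y)*(1*o(3, -4) + 5) = (73 + I*√51)*(1*3 + 5) = (73 + I*√51)*(3 + 5) = (73 + I*√51)*8 = 584 + 8*I*√51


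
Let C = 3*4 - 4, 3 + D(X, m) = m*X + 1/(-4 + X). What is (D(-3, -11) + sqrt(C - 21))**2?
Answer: 43044/49 + 418*I*sqrt(13)/7 ≈ 878.45 + 215.3*I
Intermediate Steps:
D(X, m) = -3 + 1/(-4 + X) + X*m (D(X, m) = -3 + (m*X + 1/(-4 + X)) = -3 + (X*m + 1/(-4 + X)) = -3 + (1/(-4 + X) + X*m) = -3 + 1/(-4 + X) + X*m)
C = 8 (C = 12 - 4 = 8)
(D(-3, -11) + sqrt(C - 21))**2 = ((13 - 3*(-3) - 11*(-3)**2 - 4*(-3)*(-11))/(-4 - 3) + sqrt(8 - 21))**2 = ((13 + 9 - 11*9 - 132)/(-7) + sqrt(-13))**2 = (-(13 + 9 - 99 - 132)/7 + I*sqrt(13))**2 = (-1/7*(-209) + I*sqrt(13))**2 = (209/7 + I*sqrt(13))**2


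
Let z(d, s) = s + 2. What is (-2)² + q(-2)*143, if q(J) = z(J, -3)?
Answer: -139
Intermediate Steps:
z(d, s) = 2 + s
q(J) = -1 (q(J) = 2 - 3 = -1)
(-2)² + q(-2)*143 = (-2)² - 1*143 = 4 - 143 = -139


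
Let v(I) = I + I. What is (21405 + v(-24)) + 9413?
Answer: 30770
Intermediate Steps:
v(I) = 2*I
(21405 + v(-24)) + 9413 = (21405 + 2*(-24)) + 9413 = (21405 - 48) + 9413 = 21357 + 9413 = 30770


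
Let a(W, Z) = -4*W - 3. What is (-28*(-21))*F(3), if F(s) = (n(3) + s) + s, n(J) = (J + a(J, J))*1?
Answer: -3528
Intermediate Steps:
a(W, Z) = -3 - 4*W
n(J) = -3 - 3*J (n(J) = (J + (-3 - 4*J))*1 = (-3 - 3*J)*1 = -3 - 3*J)
F(s) = -12 + 2*s (F(s) = ((-3 - 3*3) + s) + s = ((-3 - 9) + s) + s = (-12 + s) + s = -12 + 2*s)
(-28*(-21))*F(3) = (-28*(-21))*(-12 + 2*3) = 588*(-12 + 6) = 588*(-6) = -3528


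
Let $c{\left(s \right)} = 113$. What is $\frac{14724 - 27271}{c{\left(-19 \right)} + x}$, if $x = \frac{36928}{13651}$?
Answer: $- \frac{171279097}{1579491} \approx -108.44$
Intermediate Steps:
$x = \frac{36928}{13651}$ ($x = 36928 \cdot \frac{1}{13651} = \frac{36928}{13651} \approx 2.7052$)
$\frac{14724 - 27271}{c{\left(-19 \right)} + x} = \frac{14724 - 27271}{113 + \frac{36928}{13651}} = - \frac{12547}{\frac{1579491}{13651}} = \left(-12547\right) \frac{13651}{1579491} = - \frac{171279097}{1579491}$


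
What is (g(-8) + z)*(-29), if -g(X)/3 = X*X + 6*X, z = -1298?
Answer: 39034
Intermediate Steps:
g(X) = -18*X - 3*X² (g(X) = -3*(X*X + 6*X) = -3*(X² + 6*X) = -18*X - 3*X²)
(g(-8) + z)*(-29) = (-3*(-8)*(6 - 8) - 1298)*(-29) = (-3*(-8)*(-2) - 1298)*(-29) = (-48 - 1298)*(-29) = -1346*(-29) = 39034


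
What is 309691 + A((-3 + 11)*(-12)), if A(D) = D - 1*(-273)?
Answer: 309868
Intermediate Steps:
A(D) = 273 + D (A(D) = D + 273 = 273 + D)
309691 + A((-3 + 11)*(-12)) = 309691 + (273 + (-3 + 11)*(-12)) = 309691 + (273 + 8*(-12)) = 309691 + (273 - 96) = 309691 + 177 = 309868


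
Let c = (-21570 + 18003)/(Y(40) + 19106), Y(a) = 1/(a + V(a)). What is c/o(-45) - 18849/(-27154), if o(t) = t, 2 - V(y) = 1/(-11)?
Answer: 2516047440493/3603100510590 ≈ 0.69830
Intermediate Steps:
V(y) = 23/11 (V(y) = 2 - 1/(-11) = 2 - 1*(-1/11) = 2 + 1/11 = 23/11)
Y(a) = 1/(23/11 + a) (Y(a) = 1/(a + 23/11) = 1/(23/11 + a))
c = -1651521/8846089 (c = (-21570 + 18003)/(11/(23 + 11*40) + 19106) = -3567/(11/(23 + 440) + 19106) = -3567/(11/463 + 19106) = -3567/8846089/463 = -3567*463/8846089 = -1651521/8846089 ≈ -0.18670)
c/o(-45) - 18849/(-27154) = -1651521/8846089/(-45) - 18849/(-27154) = -1651521/8846089*(-1/45) - 18849*(-1/27154) = 550507/132691335 + 18849/27154 = 2516047440493/3603100510590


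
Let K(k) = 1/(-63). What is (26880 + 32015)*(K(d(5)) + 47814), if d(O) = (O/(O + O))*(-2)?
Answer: 177408289495/63 ≈ 2.8160e+9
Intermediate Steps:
d(O) = -1 (d(O) = (O/((2*O)))*(-2) = (O*(1/(2*O)))*(-2) = (½)*(-2) = -1)
K(k) = -1/63
(26880 + 32015)*(K(d(5)) + 47814) = (26880 + 32015)*(-1/63 + 47814) = 58895*(3012281/63) = 177408289495/63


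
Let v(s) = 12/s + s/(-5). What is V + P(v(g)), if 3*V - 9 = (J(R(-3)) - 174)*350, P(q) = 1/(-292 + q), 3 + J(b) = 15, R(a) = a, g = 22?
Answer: -307492039/16272 ≈ -18897.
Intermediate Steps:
v(s) = 12/s - s/5 (v(s) = 12/s + s*(-⅕) = 12/s - s/5)
J(b) = 12 (J(b) = -3 + 15 = 12)
V = -18897 (V = 3 + ((12 - 174)*350)/3 = 3 + (-162*350)/3 = 3 + (⅓)*(-56700) = 3 - 18900 = -18897)
V + P(v(g)) = -18897 + 1/(-292 + (12/22 - ⅕*22)) = -18897 + 1/(-292 + (12*(1/22) - 22/5)) = -18897 + 1/(-292 + (6/11 - 22/5)) = -18897 + 1/(-292 - 212/55) = -18897 + 1/(-16272/55) = -18897 - 55/16272 = -307492039/16272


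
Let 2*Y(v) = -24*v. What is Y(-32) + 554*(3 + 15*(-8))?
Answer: -64434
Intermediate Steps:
Y(v) = -12*v (Y(v) = (-24*v)/2 = -12*v)
Y(-32) + 554*(3 + 15*(-8)) = -12*(-32) + 554*(3 + 15*(-8)) = 384 + 554*(3 - 120) = 384 + 554*(-117) = 384 - 64818 = -64434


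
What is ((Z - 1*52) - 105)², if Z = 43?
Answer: 12996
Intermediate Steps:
((Z - 1*52) - 105)² = ((43 - 1*52) - 105)² = ((43 - 52) - 105)² = (-9 - 105)² = (-114)² = 12996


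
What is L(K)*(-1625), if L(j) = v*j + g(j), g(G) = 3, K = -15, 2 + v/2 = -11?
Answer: -638625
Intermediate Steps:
v = -26 (v = -4 + 2*(-11) = -4 - 22 = -26)
L(j) = 3 - 26*j (L(j) = -26*j + 3 = 3 - 26*j)
L(K)*(-1625) = (3 - 26*(-15))*(-1625) = (3 + 390)*(-1625) = 393*(-1625) = -638625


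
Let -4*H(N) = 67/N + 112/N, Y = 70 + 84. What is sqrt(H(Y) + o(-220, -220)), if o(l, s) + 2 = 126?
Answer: sqrt(11735570)/308 ≈ 11.122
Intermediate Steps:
Y = 154
o(l, s) = 124 (o(l, s) = -2 + 126 = 124)
H(N) = -179/(4*N) (H(N) = -(67/N + 112/N)/4 = -179/(4*N))
sqrt(H(Y) + o(-220, -220)) = sqrt(-179/4/154 + 124) = sqrt(-179/4*1/154 + 124) = sqrt(-179/616 + 124) = sqrt(76205/616) = sqrt(11735570)/308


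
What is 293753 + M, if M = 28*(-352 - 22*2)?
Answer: 282665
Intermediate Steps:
M = -11088 (M = 28*(-352 - 44) = 28*(-396) = -11088)
293753 + M = 293753 - 11088 = 282665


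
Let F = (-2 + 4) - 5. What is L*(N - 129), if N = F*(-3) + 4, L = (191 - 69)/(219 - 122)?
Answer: -14152/97 ≈ -145.90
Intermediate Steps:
L = 122/97 ≈ 1.2577
F = -3 (F = 2 - 5 = -3)
N = 13 (N = -3*(-3) + 4 = 9 + 4 = 13)
L*(N - 129) = 122*(13 - 129)/97 = (122/97)*(-116) = -14152/97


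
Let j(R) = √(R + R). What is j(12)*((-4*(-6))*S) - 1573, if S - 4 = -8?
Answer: -1573 - 192*√6 ≈ -2043.3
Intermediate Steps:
S = -4 (S = 4 - 8 = -4)
j(R) = √2*√R (j(R) = √(2*R) = √2*√R)
j(12)*((-4*(-6))*S) - 1573 = (√2*√12)*(-4*(-6)*(-4)) - 1573 = (√2*(2*√3))*(24*(-4)) - 1573 = (2*√6)*(-96) - 1573 = -192*√6 - 1573 = -1573 - 192*√6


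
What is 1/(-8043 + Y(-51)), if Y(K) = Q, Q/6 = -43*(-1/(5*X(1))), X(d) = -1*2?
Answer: -5/40344 ≈ -0.00012393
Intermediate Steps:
X(d) = -2
Q = -129/5 (Q = 6*(-43/((-5*(-2)))) = 6*(-43/10) = -129/5 ≈ -25.800)
Y(K) = -129/5
1/(-8043 + Y(-51)) = 1/(-8043 - 129/5) = 1/(-40344/5) = -5/40344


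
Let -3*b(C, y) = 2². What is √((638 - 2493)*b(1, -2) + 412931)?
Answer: √3738639/3 ≈ 644.52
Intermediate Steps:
b(C, y) = -4/3 (b(C, y) = -⅓*2² = -⅓*4 = -4/3)
√((638 - 2493)*b(1, -2) + 412931) = √((638 - 2493)*(-4/3) + 412931) = √(-1855*(-4/3) + 412931) = √(7420/3 + 412931) = √(1246213/3) = √3738639/3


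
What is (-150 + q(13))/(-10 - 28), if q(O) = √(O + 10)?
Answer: 75/19 - √23/38 ≈ 3.8212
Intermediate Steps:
q(O) = √(10 + O)
(-150 + q(13))/(-10 - 28) = (-150 + √(10 + 13))/(-10 - 28) = (-150 + √23)/(-38) = -(-150 + √23)/38 = 75/19 - √23/38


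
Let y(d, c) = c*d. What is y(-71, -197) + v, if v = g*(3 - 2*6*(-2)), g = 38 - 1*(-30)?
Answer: 15823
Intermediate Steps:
g = 68 (g = 38 + 30 = 68)
v = 1836 (v = 68*(3 - 2*6*(-2)) = 68*(3 - 12*(-2)) = 68*(3 + 24) = 68*27 = 1836)
y(-71, -197) + v = -197*(-71) + 1836 = 13987 + 1836 = 15823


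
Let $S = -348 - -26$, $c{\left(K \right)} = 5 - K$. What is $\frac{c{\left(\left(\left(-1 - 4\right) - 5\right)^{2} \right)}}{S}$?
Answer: $\frac{95}{322} \approx 0.29503$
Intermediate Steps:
$S = -322$ ($S = -348 + 26 = -322$)
$\frac{c{\left(\left(\left(-1 - 4\right) - 5\right)^{2} \right)}}{S} = \frac{5 - \left(\left(-1 - 4\right) - 5\right)^{2}}{-322} = \left(5 - \left(-5 - 5\right)^{2}\right) \left(- \frac{1}{322}\right) = \left(5 - \left(-10\right)^{2}\right) \left(- \frac{1}{322}\right) = \left(5 - 100\right) \left(- \frac{1}{322}\right) = \left(-95\right) \left(- \frac{1}{322}\right) = \frac{95}{322}$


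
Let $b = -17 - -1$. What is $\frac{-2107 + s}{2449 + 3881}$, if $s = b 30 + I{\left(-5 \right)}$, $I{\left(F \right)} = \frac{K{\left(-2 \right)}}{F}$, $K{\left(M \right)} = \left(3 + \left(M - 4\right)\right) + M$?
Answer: $- \frac{431}{1055} \approx -0.40853$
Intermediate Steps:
$K{\left(M \right)} = -1 + 2 M$ ($K{\left(M \right)} = \left(3 + \left(M - 4\right)\right) + M = \left(3 + \left(-4 + M\right)\right) + M = \left(-1 + M\right) + M = -1 + 2 M$)
$b = -16$ ($b = -17 + 1 = -16$)
$I{\left(F \right)} = - \frac{5}{F}$ ($I{\left(F \right)} = \frac{-1 + 2 \left(-2\right)}{F} = \frac{-1 - 4}{F} = - \frac{5}{F}$)
$s = -479$ ($s = \left(-16\right) 30 - \frac{5}{-5} = -480 - -1 = -480 + 1 = -479$)
$\frac{-2107 + s}{2449 + 3881} = \frac{-2107 - 479}{2449 + 3881} = - \frac{2586}{6330} = \left(-2586\right) \frac{1}{6330} = - \frac{431}{1055}$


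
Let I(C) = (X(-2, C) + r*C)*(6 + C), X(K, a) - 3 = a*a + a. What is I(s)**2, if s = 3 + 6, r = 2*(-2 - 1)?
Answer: 342225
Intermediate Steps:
X(K, a) = 3 + a + a**2 (X(K, a) = 3 + (a*a + a) = 3 + (a**2 + a) = 3 + (a + a**2) = 3 + a + a**2)
r = -6 (r = 2*(-3) = -6)
s = 9
I(C) = (6 + C)*(3 + C**2 - 5*C) (I(C) = ((3 + C + C**2) - 6*C)*(6 + C) = (3 + C**2 - 5*C)*(6 + C) = (6 + C)*(3 + C**2 - 5*C))
I(s)**2 = (18 + 9**2 + 9**3 - 27*9)**2 = (18 + 81 + 729 - 243)**2 = 585**2 = 342225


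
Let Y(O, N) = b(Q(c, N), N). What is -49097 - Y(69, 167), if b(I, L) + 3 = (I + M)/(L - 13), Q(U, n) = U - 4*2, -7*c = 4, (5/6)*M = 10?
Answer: -26461678/539 ≈ -49094.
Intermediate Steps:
M = 12 (M = (6/5)*10 = 12)
c = -4/7 (c = -1/7*4 = -4/7 ≈ -0.57143)
Q(U, n) = -8 + U (Q(U, n) = U - 8 = -8 + U)
b(I, L) = -3 + (12 + I)/(-13 + L) (b(I, L) = -3 + (I + 12)/(L - 13) = -3 + (12 + I)/(-13 + L))
Y(O, N) = (297/7 - 3*N)/(-13 + N) (Y(O, N) = (51 + (-8 - 4/7) - 3*N)/(-13 + N) = (51 - 60/7 - 3*N)/(-13 + N) = (297/7 - 3*N)/(-13 + N))
-49097 - Y(69, 167) = -49097 - 3*(99 - 7*167)/(7*(-13 + 167)) = -49097 - 3*(99 - 1169)/(7*154) = -49097 - 3*(-1070)/(7*154) = -49097 - 1*(-1605/539) = -49097 + 1605/539 = -26461678/539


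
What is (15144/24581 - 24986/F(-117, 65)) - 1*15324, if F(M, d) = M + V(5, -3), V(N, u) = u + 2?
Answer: -21916091467/1450279 ≈ -15112.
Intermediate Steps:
V(N, u) = 2 + u
F(M, d) = -1 + M (F(M, d) = M + (2 - 3) = M - 1 = -1 + M)
(15144/24581 - 24986/F(-117, 65)) - 1*15324 = (15144/24581 - 24986/(-1 - 117)) - 1*15324 = (15144*(1/24581) - 24986/(-118)) - 15324 = (15144/24581 - 24986*(-1/118)) - 15324 = (15144/24581 + 12493/59) - 15324 = 307983929/1450279 - 15324 = -21916091467/1450279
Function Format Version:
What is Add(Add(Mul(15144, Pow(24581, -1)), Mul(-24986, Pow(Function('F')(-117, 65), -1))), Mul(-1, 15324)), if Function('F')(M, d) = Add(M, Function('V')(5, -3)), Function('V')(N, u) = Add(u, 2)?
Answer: Rational(-21916091467, 1450279) ≈ -15112.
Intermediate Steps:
Function('V')(N, u) = Add(2, u)
Function('F')(M, d) = Add(-1, M) (Function('F')(M, d) = Add(M, Add(2, -3)) = Add(M, -1) = Add(-1, M))
Add(Add(Mul(15144, Pow(24581, -1)), Mul(-24986, Pow(Function('F')(-117, 65), -1))), Mul(-1, 15324)) = Add(Add(Mul(15144, Pow(24581, -1)), Mul(-24986, Pow(Add(-1, -117), -1))), Mul(-1, 15324)) = Add(Add(Mul(15144, Rational(1, 24581)), Mul(-24986, Pow(-118, -1))), -15324) = Add(Add(Rational(15144, 24581), Mul(-24986, Rational(-1, 118))), -15324) = Add(Add(Rational(15144, 24581), Rational(12493, 59)), -15324) = Add(Rational(307983929, 1450279), -15324) = Rational(-21916091467, 1450279)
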